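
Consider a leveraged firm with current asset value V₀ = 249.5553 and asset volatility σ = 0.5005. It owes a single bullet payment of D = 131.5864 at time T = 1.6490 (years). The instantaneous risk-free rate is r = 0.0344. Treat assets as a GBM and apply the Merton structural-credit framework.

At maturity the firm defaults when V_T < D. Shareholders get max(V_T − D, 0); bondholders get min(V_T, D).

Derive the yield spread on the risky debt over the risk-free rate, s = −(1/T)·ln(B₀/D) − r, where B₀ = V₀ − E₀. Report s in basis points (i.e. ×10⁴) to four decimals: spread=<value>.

d₁ = [ln(V₀/D) + (r + σ²/2)T] / (σ√T)
   = [ln(249.5553/131.5864) + (0.0344 + 0.5·0.5005²)·1.6490] / (0.5005·√1.6490)
   = [0.640017 + 0.263263] / 0.642709 = 1.405426
d₂ = d₁ − σ√T = 1.405426 − 0.642709 = 0.762717
N(d₁) = 0.920053,  N(d₂) = 0.777184,  e^(−rT) = 0.944853
E₀ = V₀·N(d₁) − D·e^(−rT)·N(d₂)
   = 249.5553·0.920053 − 131.5864·0.944853·0.777184 = 132.976870
B₀ = V₀ − E₀ = 249.5553 − 132.976870 = 116.578430
spread = −(1/T)·ln(B₀/D) − r = −(1/1.6490)·ln(116.578430/131.5864) − 0.0344 = 0.03903809
in basis points: 0.03903809 × 10⁴ = 390.3809 bp

spread=390.3809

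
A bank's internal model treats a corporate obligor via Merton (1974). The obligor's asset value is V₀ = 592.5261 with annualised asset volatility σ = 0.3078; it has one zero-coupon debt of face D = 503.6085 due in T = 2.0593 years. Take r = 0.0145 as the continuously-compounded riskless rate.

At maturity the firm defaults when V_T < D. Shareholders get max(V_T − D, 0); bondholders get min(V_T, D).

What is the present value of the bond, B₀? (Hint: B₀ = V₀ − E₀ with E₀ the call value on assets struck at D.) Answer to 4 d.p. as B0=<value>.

d₁ = [ln(V₀/D) + (r + σ²/2)T] / (σ√T)
   = [ln(592.5261/503.6085) + (0.0145 + 0.5·0.3078²)·2.0593] / (0.3078·√2.0593)
   = [0.162596 + 0.127410] / 0.441701 = 0.656565
d₂ = d₁ − σ√T = 0.656565 − 0.441701 = 0.214864
N(d₁) = 0.744270,  N(d₂) = 0.585063,  e^(−rT) = 0.970582
E₀ = V₀·N(d₁) − D·e^(−rT)·N(d₂)
   = 592.5261·0.744270 − 503.6085·0.970582·0.585063 = 155.024287
B₀ = V₀ − E₀ = 592.5261 − 155.024287 = 437.501813

B0=437.5018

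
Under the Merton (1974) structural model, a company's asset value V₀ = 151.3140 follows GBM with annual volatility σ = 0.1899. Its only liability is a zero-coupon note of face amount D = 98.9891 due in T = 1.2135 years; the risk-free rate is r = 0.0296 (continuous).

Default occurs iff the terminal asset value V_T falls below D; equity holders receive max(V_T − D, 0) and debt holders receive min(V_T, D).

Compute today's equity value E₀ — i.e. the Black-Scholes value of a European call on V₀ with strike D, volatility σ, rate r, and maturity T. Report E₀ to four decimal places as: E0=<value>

d₁ = [ln(V₀/D) + (r + σ²/2)T] / (σ√T)
   = [ln(151.3140/98.9891) + (0.0296 + 0.5·0.1899²)·1.2135] / (0.1899·√1.2135)
   = [0.424347 + 0.057800] / 0.209192 = 2.304810
d₂ = d₁ − σ√T = 2.304810 − 0.209192 = 2.095618
N(d₁) = 0.989411,  N(d₂) = 0.981942,  e^(−rT) = 0.964718
E₀ = V₀·N(d₁) − D·e^(−rT)·N(d₂)
   = 151.3140·0.989411 − 98.9891·0.964718·0.981942 = 55.939724

E0=55.9397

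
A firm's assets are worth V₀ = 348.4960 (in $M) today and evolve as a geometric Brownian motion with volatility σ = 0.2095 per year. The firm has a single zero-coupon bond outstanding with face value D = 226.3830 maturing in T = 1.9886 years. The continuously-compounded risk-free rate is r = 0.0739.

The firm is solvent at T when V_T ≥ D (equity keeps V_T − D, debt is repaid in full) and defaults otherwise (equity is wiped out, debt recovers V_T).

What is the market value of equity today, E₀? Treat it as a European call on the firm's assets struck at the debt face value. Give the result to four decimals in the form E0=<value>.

E0=153.7792

d₁ = [ln(V₀/D) + (r + σ²/2)T] / (σ√T)
   = [ln(348.4960/226.3830) + (0.0739 + 0.5·0.2095²)·1.9886] / (0.2095·√1.9886)
   = [0.431398 + 0.190598] / 0.295432 = 2.105377
d₂ = d₁ − σ√T = 2.105377 − 0.295432 = 1.809945
N(d₁) = 0.982371,  N(d₂) = 0.964848,  e^(−rT) = 0.863331
E₀ = V₀·N(d₁) − D·e^(−rT)·N(d₂)
   = 348.4960·0.982371 − 226.3830·0.863331·0.964848 = 153.779156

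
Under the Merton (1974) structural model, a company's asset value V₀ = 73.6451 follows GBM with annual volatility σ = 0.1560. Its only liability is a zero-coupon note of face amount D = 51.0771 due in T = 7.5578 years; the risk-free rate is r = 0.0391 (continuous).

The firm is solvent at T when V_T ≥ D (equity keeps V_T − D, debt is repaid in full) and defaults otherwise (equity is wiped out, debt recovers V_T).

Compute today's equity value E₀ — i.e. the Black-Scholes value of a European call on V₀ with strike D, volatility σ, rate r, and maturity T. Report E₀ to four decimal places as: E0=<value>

E0=36.2294

d₁ = [ln(V₀/D) + (r + σ²/2)T] / (σ√T)
   = [ln(73.6451/51.0771) + (0.0391 + 0.5·0.1560²)·7.5578] / (0.1560·√7.5578)
   = [0.365921 + 0.387473] / 0.428867 = 1.756711
d₂ = d₁ − σ√T = 1.756711 − 0.428867 = 1.327844
N(d₁) = 0.960516,  N(d₂) = 0.907885,  e^(−rT) = 0.744152
E₀ = V₀·N(d₁) − D·e^(−rT)·N(d₂)
   = 73.6451·0.960516 − 51.0771·0.744152·0.907885 = 36.229407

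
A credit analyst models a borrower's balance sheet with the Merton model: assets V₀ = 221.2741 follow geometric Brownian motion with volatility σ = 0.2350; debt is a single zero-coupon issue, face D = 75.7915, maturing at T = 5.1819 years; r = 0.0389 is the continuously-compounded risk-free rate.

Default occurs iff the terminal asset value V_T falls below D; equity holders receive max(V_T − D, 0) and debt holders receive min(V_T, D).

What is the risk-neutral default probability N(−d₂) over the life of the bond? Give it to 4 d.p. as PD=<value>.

d₁ = [ln(V₀/D) + (r + σ²/2)T] / (σ√T)
   = [ln(221.2741/75.7915) + (0.0389 + 0.5·0.2350²)·5.1819] / (0.2350·√5.1819)
   = [1.071416 + 0.344661] / 0.534949 = 2.647126
d₂ = d₁ − σ√T = 2.647126 − 0.534949 = 2.112177
risk-neutral PD = N(−d₂) = N(-2.112177) = 0.017336

PD=0.0173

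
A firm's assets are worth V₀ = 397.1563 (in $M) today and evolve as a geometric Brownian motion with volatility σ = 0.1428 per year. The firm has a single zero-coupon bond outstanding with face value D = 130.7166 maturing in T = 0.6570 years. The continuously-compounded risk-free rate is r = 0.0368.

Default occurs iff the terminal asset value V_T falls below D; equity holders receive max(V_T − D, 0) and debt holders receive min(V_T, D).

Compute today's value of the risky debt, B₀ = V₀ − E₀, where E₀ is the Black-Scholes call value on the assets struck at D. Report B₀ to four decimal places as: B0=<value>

d₁ = [ln(V₀/D) + (r + σ²/2)T] / (σ√T)
   = [ln(397.1563/130.7166) + (0.0368 + 0.5·0.1428²)·0.6570] / (0.1428·√0.6570)
   = [1.111298 + 0.030876] / 0.115747 = 9.867829
d₂ = d₁ − σ√T = 9.867829 − 0.115747 = 9.752082
N(d₁) = 1.000000,  N(d₂) = 1.000000,  e^(−rT) = 0.976112
E₀ = V₀·N(d₁) − D·e^(−rT)·N(d₂)
   = 397.1563·1.000000 − 130.7166·0.976112·1.000000 = 269.562214
B₀ = V₀ − E₀ = 397.1563 − 269.562214 = 127.594086

B0=127.5941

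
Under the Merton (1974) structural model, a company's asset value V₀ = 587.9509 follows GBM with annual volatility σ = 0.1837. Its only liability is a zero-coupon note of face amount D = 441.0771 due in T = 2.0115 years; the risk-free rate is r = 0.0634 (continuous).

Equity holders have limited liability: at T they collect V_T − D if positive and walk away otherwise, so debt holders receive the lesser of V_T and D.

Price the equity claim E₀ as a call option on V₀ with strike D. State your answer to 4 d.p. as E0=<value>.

d₁ = [ln(V₀/D) + (r + σ²/2)T] / (σ√T)
   = [ln(587.9509/441.0771) + (0.0634 + 0.5·0.1837²)·2.0115] / (0.1837·√2.0115)
   = [0.287424 + 0.161469] / 0.260537 = 1.722952
d₂ = d₁ − σ√T = 1.722952 − 0.260537 = 1.462415
N(d₁) = 0.957551,  N(d₂) = 0.928186,  e^(−rT) = 0.880268
E₀ = V₀·N(d₁) − D·e^(−rT)·N(d₂)
   = 587.9509·0.957551 − 441.0771·0.880268·0.928186 = 202.610069

E0=202.6101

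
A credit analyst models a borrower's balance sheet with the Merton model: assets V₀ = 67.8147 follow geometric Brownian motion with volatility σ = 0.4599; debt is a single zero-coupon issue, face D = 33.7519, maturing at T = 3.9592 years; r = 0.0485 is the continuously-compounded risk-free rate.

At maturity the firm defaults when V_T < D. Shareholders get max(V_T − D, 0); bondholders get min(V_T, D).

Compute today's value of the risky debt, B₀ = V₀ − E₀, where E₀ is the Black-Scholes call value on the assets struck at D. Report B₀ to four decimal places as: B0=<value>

d₁ = [ln(V₀/D) + (r + σ²/2)T] / (σ√T)
   = [ln(67.8147/33.7519) + (0.0485 + 0.5·0.4599²)·3.9592] / (0.4599·√3.9592)
   = [0.697742 + 0.610722] / 0.915097 = 1.429865
d₂ = d₁ − σ√T = 1.429865 − 0.915097 = 0.514768
N(d₁) = 0.923622,  N(d₂) = 0.696642,  e^(−rT) = 0.825289
E₀ = V₀·N(d₁) − D·e^(−rT)·N(d₂)
   = 67.8147·0.923622 − 33.7519·0.825289·0.696642 = 43.230123
B₀ = V₀ − E₀ = 67.8147 − 43.230123 = 24.584577

B0=24.5846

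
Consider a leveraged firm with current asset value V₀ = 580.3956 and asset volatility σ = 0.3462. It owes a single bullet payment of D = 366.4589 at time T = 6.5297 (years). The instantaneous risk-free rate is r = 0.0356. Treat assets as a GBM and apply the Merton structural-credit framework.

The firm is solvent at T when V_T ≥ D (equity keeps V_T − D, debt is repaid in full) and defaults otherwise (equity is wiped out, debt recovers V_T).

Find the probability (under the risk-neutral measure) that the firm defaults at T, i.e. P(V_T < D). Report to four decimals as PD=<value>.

d₁ = [ln(V₀/D) + (r + σ²/2)T] / (σ√T)
   = [ln(580.3956/366.4589) + (0.0356 + 0.5·0.3462²)·6.5297] / (0.3462·√6.5297)
   = [0.459824 + 0.623764] / 0.884654 = 1.224871
d₂ = d₁ − σ√T = 1.224871 − 0.884654 = 0.340217
risk-neutral PD = N(−d₂) = N(-0.340217) = 0.366847

PD=0.3668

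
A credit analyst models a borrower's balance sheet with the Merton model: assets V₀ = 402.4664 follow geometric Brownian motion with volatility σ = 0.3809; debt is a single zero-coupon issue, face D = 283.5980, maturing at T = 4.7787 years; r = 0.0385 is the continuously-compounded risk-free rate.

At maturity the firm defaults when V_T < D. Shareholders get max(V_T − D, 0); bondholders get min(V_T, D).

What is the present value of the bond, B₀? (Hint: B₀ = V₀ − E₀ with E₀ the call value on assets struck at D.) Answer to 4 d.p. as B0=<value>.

d₁ = [ln(V₀/D) + (r + σ²/2)T] / (σ√T)
   = [ln(402.4664/283.5980) + (0.0385 + 0.5·0.3809²)·4.7787] / (0.3809·√4.7787)
   = [0.350054 + 0.530638] / 0.832656 = 1.057690
d₂ = d₁ − σ√T = 1.057690 − 0.832656 = 0.225033
N(d₁) = 0.854902,  N(d₂) = 0.589023,  e^(−rT) = 0.831952
E₀ = V₀·N(d₁) − D·e^(−rT)·N(d₂)
   = 402.4664·0.854902 − 283.5980·0.831952·0.589023 = 205.094951
B₀ = V₀ − E₀ = 402.4664 − 205.094951 = 197.371449

B0=197.3714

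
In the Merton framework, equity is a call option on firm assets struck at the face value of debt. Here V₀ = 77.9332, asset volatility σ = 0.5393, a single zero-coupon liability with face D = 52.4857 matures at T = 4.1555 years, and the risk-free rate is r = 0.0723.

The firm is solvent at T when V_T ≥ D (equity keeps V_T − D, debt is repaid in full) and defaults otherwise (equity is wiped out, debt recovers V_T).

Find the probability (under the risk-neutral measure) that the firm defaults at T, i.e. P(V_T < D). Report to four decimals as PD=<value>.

d₁ = [ln(V₀/D) + (r + σ²/2)T] / (σ√T)
   = [ln(77.9332/52.4857) + (0.0723 + 0.5·0.5393²)·4.1555] / (0.5393·√4.1555)
   = [0.395311 + 0.904745] / 1.099365 = 1.182551
d₂ = d₁ − σ√T = 1.182551 − 1.099365 = 0.083186
risk-neutral PD = N(−d₂) = N(-0.083186) = 0.466852

PD=0.4669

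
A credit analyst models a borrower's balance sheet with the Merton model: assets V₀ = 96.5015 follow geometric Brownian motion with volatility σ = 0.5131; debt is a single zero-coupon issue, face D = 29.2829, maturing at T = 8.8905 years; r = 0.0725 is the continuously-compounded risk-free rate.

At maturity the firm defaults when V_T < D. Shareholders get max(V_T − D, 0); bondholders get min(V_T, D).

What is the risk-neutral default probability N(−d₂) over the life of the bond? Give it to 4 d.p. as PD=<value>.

PD=0.3315

d₁ = [ln(V₀/D) + (r + σ²/2)T] / (σ√T)
   = [ln(96.5015/29.2829) + (0.0725 + 0.5·0.5131²)·8.8905] / (0.5131·√8.8905)
   = [1.192555 + 1.814869] / 1.529907 = 1.965756
d₂ = d₁ − σ√T = 1.965756 − 1.529907 = 0.435849
risk-neutral PD = N(−d₂) = N(-0.435849) = 0.331473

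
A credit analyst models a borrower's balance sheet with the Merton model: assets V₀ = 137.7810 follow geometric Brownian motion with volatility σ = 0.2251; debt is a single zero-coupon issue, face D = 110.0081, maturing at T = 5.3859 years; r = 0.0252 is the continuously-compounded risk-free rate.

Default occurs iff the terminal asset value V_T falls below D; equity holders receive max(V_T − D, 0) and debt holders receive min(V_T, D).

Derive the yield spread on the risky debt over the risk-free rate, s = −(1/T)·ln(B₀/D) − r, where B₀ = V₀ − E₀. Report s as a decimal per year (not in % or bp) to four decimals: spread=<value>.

d₁ = [ln(V₀/D) + (r + σ²/2)T] / (σ√T)
   = [ln(137.7810/110.0081) + (0.0252 + 0.5·0.2251²)·5.3859] / (0.2251·√5.3859)
   = [0.225111 + 0.272176] / 0.522402 = 0.951926
d₂ = d₁ − σ√T = 0.951926 − 0.522402 = 0.429524
N(d₁) = 0.829433,  N(d₂) = 0.666229,  e^(−rT) = 0.873083
E₀ = V₀·N(d₁) − D·e^(−rT)·N(d₂)
   = 137.7810·0.829433 − 110.0081·0.873083·0.666229 = 50.291298
B₀ = V₀ − E₀ = 137.7810 − 50.291298 = 87.489702
spread = −(1/T)·ln(B₀/D) − r = −(1/5.3859)·ln(87.489702/110.0081) − 0.0252 = 0.01732454

spread=0.0173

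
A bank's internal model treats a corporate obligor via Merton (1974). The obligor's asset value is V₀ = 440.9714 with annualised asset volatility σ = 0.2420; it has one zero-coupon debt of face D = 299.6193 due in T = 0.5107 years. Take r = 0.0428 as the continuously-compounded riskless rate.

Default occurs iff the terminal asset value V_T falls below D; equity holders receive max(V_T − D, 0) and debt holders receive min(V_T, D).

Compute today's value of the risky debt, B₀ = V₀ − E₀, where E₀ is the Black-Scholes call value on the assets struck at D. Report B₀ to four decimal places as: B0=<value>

d₁ = [ln(V₀/D) + (r + σ²/2)T] / (σ√T)
   = [ln(440.9714/299.6193) + (0.0428 + 0.5·0.2420²)·0.5107] / (0.2420·√0.5107)
   = [0.386467 + 0.036812] / 0.172941 = 2.447536
d₂ = d₁ − σ√T = 2.447536 − 0.172941 = 2.274595
N(d₁) = 0.992808,  N(d₂) = 0.988535,  e^(−rT) = 0.978379
E₀ = V₀·N(d₁) − D·e^(−rT)·N(d₂)
   = 440.9714·0.992808 − 299.6193·0.978379·0.988535 = 148.019617
B₀ = V₀ − E₀ = 440.9714 − 148.019617 = 292.951783

B0=292.9518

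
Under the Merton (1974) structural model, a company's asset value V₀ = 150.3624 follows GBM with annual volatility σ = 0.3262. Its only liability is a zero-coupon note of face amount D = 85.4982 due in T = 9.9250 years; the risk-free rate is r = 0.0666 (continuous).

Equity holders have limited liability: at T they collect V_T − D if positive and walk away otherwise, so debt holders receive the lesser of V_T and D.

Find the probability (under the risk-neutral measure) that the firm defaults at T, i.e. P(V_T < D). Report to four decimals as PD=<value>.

PD=0.2487

d₁ = [ln(V₀/D) + (r + σ²/2)T] / (σ√T)
   = [ln(150.3624/85.4982) + (0.0666 + 0.5·0.3262²)·9.9250] / (0.3262·√9.9250)
   = [0.564553 + 1.189047] / 1.027659 = 1.706402
d₂ = d₁ − σ√T = 1.706402 − 1.027659 = 0.678742
risk-neutral PD = N(−d₂) = N(-0.678742) = 0.248651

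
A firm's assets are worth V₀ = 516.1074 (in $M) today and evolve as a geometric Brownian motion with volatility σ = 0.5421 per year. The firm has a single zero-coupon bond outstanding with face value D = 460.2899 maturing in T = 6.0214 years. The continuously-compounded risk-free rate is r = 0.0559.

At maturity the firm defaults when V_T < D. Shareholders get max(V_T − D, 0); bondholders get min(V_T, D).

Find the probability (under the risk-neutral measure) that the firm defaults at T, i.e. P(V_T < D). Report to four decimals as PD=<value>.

PD=0.6278

d₁ = [ln(V₀/D) + (r + σ²/2)T] / (σ√T)
   = [ln(516.1074/460.2899) + (0.0559 + 0.5·0.5421²)·6.0214] / (0.5421·√6.0214)
   = [0.114458 + 1.221358] / 1.330234 = 1.004196
d₂ = d₁ − σ√T = 1.004196 − 1.330234 = -0.326038
risk-neutral PD = N(−d₂) = N(0.326038) = 0.627802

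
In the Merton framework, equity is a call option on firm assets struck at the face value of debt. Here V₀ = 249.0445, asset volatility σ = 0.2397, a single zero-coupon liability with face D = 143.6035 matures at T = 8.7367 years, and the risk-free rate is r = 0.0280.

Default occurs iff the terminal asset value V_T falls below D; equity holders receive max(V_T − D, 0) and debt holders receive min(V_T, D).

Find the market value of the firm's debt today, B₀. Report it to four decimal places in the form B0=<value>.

d₁ = [ln(V₀/D) + (r + σ²/2)T] / (σ√T)
   = [ln(249.0445/143.6035) + (0.0280 + 0.5·0.2397²)·8.7367] / (0.2397·√8.7367)
   = [0.550576 + 0.495616] / 0.708503 = 1.476622
d₂ = d₁ − σ√T = 1.476622 − 0.708503 = 0.768119
N(d₁) = 0.930112,  N(d₂) = 0.778792,  e^(−rT) = 0.782996
E₀ = V₀·N(d₁) − D·e^(−rT)·N(d₂)
   = 249.0445·0.930112 − 143.6035·0.782996·0.778792 = 144.071052
B₀ = V₀ − E₀ = 249.0445 − 144.071052 = 104.973448

B0=104.9734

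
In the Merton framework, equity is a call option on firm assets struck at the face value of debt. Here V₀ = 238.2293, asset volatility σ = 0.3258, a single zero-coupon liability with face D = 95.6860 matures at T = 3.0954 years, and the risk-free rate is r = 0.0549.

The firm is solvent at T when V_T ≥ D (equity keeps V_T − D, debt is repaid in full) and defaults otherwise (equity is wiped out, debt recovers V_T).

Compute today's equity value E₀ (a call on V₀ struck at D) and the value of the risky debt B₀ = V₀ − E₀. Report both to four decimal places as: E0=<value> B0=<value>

E0=158.3760 B0=79.8533

d₁ = [ln(V₀/D) + (r + σ²/2)T] / (σ√T)
   = [ln(238.2293/95.6860) + (0.0549 + 0.5·0.3258²)·3.0954] / (0.3258·√3.0954)
   = [0.912162 + 0.334219] / 0.573204 = 2.174409
d₂ = d₁ − σ√T = 2.174409 − 0.573204 = 1.601205
N(d₁) = 0.985163,  N(d₂) = 0.945334,  e^(−rT) = 0.843718
E₀ = V₀·N(d₁) − D·e^(−rT)·N(d₂)
   = 238.2293·0.985163 − 95.6860·0.843718·0.945334 = 158.375957
B₀ = V₀ − E₀ = 238.2293 − 158.375957 = 79.853343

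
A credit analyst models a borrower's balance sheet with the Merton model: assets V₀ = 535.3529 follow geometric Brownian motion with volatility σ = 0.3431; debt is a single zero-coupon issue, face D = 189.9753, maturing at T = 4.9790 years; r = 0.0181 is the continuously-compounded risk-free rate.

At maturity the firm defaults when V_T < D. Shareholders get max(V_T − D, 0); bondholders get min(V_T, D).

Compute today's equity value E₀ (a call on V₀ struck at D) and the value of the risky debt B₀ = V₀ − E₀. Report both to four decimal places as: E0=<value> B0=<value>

d₁ = [ln(V₀/D) + (r + σ²/2)T] / (σ√T)
   = [ln(535.3529/189.9753) + (0.0181 + 0.5·0.3431²)·4.9790] / (0.3431·√4.9790)
   = [1.036032 + 0.383178] / 0.765582 = 1.853766
d₂ = d₁ − σ√T = 1.853766 − 0.765582 = 1.088184
N(d₁) = 0.968114,  N(d₂) = 0.861743,  e^(−rT) = 0.913822
E₀ = V₀·N(d₁) − D·e^(−rT)·N(d₂)
   = 535.3529·0.968114 − 189.9753·0.913822·0.861743 = 368.680829
B₀ = V₀ − E₀ = 535.3529 − 368.680829 = 166.672071

E0=368.6808 B0=166.6721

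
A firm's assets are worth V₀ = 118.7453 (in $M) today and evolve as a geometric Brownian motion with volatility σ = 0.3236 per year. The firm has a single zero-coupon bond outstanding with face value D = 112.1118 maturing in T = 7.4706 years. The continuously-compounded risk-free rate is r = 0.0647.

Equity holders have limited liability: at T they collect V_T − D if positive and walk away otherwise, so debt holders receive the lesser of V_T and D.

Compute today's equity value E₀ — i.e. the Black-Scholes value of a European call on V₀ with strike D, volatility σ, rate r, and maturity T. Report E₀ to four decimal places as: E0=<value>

E0=62.1912

d₁ = [ln(V₀/D) + (r + σ²/2)T] / (σ√T)
   = [ln(118.7453/112.1118) + (0.0647 + 0.5·0.3236²)·7.4706] / (0.3236·√7.4706)
   = [0.057484 + 0.874497] / 0.884476 = 1.053710
d₂ = d₁ − σ√T = 1.053710 − 0.884476 = 0.169233
N(d₁) = 0.853992,  N(d₂) = 0.567193,  e^(−rT) = 0.616715
E₀ = V₀·N(d₁) − D·e^(−rT)·N(d₂)
   = 118.7453·0.853992 − 112.1118·0.616715·0.567193 = 62.191191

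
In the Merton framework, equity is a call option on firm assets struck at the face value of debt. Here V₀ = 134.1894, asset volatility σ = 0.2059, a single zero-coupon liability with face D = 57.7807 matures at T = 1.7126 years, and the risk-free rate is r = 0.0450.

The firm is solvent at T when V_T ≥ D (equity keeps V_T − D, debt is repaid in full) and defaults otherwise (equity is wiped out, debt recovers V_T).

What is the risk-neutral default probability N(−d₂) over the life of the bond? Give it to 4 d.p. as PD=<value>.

PD=0.0005

d₁ = [ln(V₀/D) + (r + σ²/2)T] / (σ√T)
   = [ln(134.1894/57.7807) + (0.0450 + 0.5·0.2059²)·1.7126] / (0.2059·√1.7126)
   = [0.842597 + 0.113370] / 0.269454 = 3.547796
d₂ = d₁ − σ√T = 3.547796 − 0.269454 = 3.278342
risk-neutral PD = N(−d₂) = N(-3.278342) = 0.000522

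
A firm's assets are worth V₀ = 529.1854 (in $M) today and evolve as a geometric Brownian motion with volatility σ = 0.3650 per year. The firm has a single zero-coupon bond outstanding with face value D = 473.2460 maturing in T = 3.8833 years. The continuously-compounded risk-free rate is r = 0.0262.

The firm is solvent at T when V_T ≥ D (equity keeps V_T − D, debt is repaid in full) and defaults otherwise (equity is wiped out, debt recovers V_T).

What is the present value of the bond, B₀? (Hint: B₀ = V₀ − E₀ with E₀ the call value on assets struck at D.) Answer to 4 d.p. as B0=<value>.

d₁ = [ln(V₀/D) + (r + σ²/2)T] / (σ√T)
   = [ln(529.1854/473.2460) + (0.0262 + 0.5·0.3650²)·3.8833] / (0.3650·√3.8833)
   = [0.111724 + 0.360419] / 0.719272 = 0.656417
d₂ = d₁ − σ√T = 0.656417 − 0.719272 = -0.062856
N(d₁) = 0.744222,  N(d₂) = 0.474941,  e^(−rT) = 0.903262
E₀ = V₀·N(d₁) − D·e^(−rT)·N(d₂)
   = 529.1854·0.744222 − 473.2460·0.903262·0.474941 = 190.810764
B₀ = V₀ − E₀ = 529.1854 − 190.810764 = 338.374636

B0=338.3746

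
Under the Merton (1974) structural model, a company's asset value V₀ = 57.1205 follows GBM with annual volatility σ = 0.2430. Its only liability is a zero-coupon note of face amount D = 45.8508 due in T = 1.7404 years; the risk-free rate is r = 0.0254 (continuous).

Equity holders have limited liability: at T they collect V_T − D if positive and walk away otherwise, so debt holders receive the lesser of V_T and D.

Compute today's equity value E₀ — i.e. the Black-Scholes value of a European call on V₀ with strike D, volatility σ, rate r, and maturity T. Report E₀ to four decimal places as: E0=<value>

E0=15.0889

d₁ = [ln(V₀/D) + (r + σ²/2)T] / (σ√T)
   = [ln(57.1205/45.8508) + (0.0254 + 0.5·0.2430²)·1.7404] / (0.2430·√1.7404)
   = [0.219770 + 0.095591] / 0.320576 = 0.983733
d₂ = d₁ − σ√T = 0.983733 − 0.320576 = 0.663157
N(d₁) = 0.837377,  N(d₂) = 0.746385,  e^(−rT) = 0.956757
E₀ = V₀·N(d₁) − D·e^(−rT)·N(d₂)
   = 57.1205·0.837377 − 45.8508·0.956757·0.746385 = 15.088906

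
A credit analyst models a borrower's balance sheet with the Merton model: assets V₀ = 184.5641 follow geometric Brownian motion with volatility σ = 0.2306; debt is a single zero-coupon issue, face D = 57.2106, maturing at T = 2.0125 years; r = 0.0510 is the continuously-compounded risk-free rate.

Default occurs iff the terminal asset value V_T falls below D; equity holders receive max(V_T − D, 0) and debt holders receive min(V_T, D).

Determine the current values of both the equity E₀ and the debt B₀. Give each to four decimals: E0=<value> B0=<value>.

E0=132.9345 B0=51.6296

d₁ = [ln(V₀/D) + (r + σ²/2)T] / (σ√T)
   = [ln(184.5641/57.2106) + (0.0510 + 0.5·0.2306²)·2.0125] / (0.2306·√2.0125)
   = [1.171258 + 0.156146] / 0.327135 = 4.057662
d₂ = d₁ − σ√T = 4.057662 − 0.327135 = 3.730526
N(d₁) = 0.999975,  N(d₂) = 0.999904,  e^(−rT) = 0.902454
E₀ = V₀·N(d₁) − D·e^(−rT)·N(d₂)
   = 184.5641·0.999975 − 57.2106·0.902454·0.999904 = 132.934521
B₀ = V₀ − E₀ = 184.5641 − 132.934521 = 51.629579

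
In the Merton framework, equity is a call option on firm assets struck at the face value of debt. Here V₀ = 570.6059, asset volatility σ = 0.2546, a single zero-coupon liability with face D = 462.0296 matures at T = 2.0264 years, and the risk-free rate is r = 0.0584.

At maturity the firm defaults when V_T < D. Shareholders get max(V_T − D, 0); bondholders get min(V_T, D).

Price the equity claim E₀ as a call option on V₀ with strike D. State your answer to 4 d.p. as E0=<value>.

d₁ = [ln(V₀/D) + (r + σ²/2)T] / (σ√T)
   = [ln(570.6059/462.0296) + (0.0584 + 0.5·0.2546²)·2.0264] / (0.2546·√2.0264)
   = [0.211070 + 0.184019] / 0.362427 = 1.090117
d₂ = d₁ − σ√T = 1.090117 − 0.362427 = 0.727690
N(d₁) = 0.862169,  N(d₂) = 0.766598,  e^(−rT) = 0.888392
E₀ = V₀·N(d₁) − D·e^(−rT)·N(d₂)
   = 570.6059·0.862169 − 462.0296·0.888392·0.766598 = 177.298190

E0=177.2982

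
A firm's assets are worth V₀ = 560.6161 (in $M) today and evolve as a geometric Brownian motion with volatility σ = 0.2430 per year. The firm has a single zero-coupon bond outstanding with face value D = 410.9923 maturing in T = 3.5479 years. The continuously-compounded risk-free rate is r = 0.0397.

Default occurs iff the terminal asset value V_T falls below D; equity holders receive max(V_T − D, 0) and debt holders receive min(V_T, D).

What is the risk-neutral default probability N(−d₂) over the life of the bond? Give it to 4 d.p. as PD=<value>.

PD=0.2245

d₁ = [ln(V₀/D) + (r + σ²/2)T] / (σ√T)
   = [ln(560.6161/410.9923) + (0.0397 + 0.5·0.2430²)·3.5479] / (0.2430·√3.5479)
   = [0.310462 + 0.245602] / 0.457712 = 1.214877
d₂ = d₁ − σ√T = 1.214877 − 0.457712 = 0.757166
risk-neutral PD = N(−d₂) = N(-0.757166) = 0.224475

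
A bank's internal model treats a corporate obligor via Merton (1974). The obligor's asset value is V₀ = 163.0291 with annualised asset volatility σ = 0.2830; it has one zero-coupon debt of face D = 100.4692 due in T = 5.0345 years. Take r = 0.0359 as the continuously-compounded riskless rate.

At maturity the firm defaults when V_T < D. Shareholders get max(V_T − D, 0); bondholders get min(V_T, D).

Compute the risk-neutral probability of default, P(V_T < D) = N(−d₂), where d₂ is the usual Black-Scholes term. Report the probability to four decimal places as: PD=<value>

PD=0.2329

d₁ = [ln(V₀/D) + (r + σ²/2)T] / (σ√T)
   = [ln(163.0291/100.4692) + (0.0359 + 0.5·0.2830²)·5.0345] / (0.2830·√5.0345)
   = [0.484077 + 0.382343] / 0.634987 = 1.364470
d₂ = d₁ − σ√T = 1.364470 − 0.634987 = 0.729483
risk-neutral PD = N(−d₂) = N(-0.729483) = 0.232853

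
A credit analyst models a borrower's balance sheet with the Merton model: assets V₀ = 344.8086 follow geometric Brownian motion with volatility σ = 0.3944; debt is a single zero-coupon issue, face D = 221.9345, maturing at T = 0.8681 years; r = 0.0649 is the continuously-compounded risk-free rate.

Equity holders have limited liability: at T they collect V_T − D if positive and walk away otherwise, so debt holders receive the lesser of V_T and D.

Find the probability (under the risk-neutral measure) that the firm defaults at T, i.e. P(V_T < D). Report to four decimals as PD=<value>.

d₁ = [ln(V₀/D) + (r + σ²/2)T] / (σ√T)
   = [ln(344.8086/221.9345) + (0.0649 + 0.5·0.3944²)·0.8681] / (0.3944·√0.8681)
   = [0.440607 + 0.123857] / 0.367470 = 1.536082
d₂ = d₁ − σ√T = 1.536082 − 0.367470 = 1.168612
risk-neutral PD = N(−d₂) = N(-1.168612) = 0.121280

PD=0.1213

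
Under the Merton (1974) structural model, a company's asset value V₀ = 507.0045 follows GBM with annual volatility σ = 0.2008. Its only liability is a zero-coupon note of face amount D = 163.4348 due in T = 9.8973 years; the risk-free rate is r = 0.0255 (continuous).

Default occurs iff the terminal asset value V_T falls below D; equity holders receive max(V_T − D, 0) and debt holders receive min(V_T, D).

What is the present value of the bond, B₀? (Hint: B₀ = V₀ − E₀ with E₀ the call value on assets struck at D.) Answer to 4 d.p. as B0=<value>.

d₁ = [ln(V₀/D) + (r + σ²/2)T] / (σ√T)
   = [ln(507.0045/163.4348) + (0.0255 + 0.5·0.2008²)·9.8973] / (0.2008·√9.8973)
   = [1.132106 + 0.451914] / 0.631716 = 2.507486
d₂ = d₁ − σ√T = 2.507486 − 0.631716 = 1.875770
N(d₁) = 0.993920,  N(d₂) = 0.969657,  e^(−rT) = 0.776949
E₀ = V₀·N(d₁) − D·e^(−rT)·N(d₂)
   = 507.0045·0.993920 − 163.4348·0.776949·0.969657 = 380.794674
B₀ = V₀ − E₀ = 507.0045 − 380.794674 = 126.209826

B0=126.2098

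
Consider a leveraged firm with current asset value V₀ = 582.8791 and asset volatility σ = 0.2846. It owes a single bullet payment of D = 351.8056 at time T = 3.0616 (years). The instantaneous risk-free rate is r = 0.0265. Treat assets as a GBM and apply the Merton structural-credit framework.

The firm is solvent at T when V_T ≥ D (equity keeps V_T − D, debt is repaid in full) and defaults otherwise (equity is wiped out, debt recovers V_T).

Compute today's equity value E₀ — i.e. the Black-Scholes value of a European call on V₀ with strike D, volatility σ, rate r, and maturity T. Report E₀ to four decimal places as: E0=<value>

E0=270.9648

d₁ = [ln(V₀/D) + (r + σ²/2)T] / (σ√T)
   = [ln(582.8791/351.8056) + (0.0265 + 0.5·0.2846²)·3.0616] / (0.2846·√3.0616)
   = [0.504901 + 0.205123] / 0.497977 = 1.425817
d₂ = d₁ − σ√T = 1.425817 − 0.497977 = 0.927840
N(d₁) = 0.923039,  N(d₂) = 0.823255,  e^(−rT) = 0.922072
E₀ = V₀·N(d₁) − D·e^(−rT)·N(d₂)
   = 582.8791·0.923039 − 351.8056·0.922072·0.823255 = 270.964809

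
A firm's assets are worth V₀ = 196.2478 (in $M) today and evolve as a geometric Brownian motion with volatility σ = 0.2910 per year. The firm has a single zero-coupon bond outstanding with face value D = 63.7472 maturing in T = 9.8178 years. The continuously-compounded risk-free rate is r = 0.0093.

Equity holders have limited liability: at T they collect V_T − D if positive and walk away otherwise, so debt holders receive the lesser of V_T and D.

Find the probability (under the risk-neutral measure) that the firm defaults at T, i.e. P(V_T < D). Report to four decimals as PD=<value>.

d₁ = [ln(V₀/D) + (r + σ²/2)T] / (σ√T)
   = [ln(196.2478/63.7472) + (0.0093 + 0.5·0.2910²)·9.8178] / (0.2910·√9.8178)
   = [1.124453 + 0.506996] / 0.911801 = 1.789260
d₂ = d₁ − σ√T = 1.789260 − 0.911801 = 0.877459
risk-neutral PD = N(−d₂) = N(-0.877459) = 0.190119

PD=0.1901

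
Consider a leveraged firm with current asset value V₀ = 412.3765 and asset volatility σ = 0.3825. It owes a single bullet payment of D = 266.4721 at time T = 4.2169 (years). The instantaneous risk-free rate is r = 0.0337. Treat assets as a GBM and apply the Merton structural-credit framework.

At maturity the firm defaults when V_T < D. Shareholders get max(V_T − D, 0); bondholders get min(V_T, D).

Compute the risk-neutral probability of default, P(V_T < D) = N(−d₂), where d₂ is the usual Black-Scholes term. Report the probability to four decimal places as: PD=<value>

PD=0.3654

d₁ = [ln(V₀/D) + (r + σ²/2)T] / (σ√T)
   = [ln(412.3765/266.4721) + (0.0337 + 0.5·0.3825²)·4.2169] / (0.3825·√4.2169)
   = [0.436667 + 0.450589] / 0.785467 = 1.129590
d₂ = d₁ − σ√T = 1.129590 − 0.785467 = 0.344123
risk-neutral PD = N(−d₂) = N(-0.344123) = 0.365377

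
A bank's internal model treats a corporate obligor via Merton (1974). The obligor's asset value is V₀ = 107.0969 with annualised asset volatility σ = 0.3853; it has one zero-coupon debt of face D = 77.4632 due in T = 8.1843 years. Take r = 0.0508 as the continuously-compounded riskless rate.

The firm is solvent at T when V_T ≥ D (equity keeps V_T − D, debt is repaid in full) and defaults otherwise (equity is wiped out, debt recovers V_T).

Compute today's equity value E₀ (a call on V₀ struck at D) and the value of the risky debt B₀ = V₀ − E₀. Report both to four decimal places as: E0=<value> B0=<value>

d₁ = [ln(V₀/D) + (r + σ²/2)T] / (σ√T)
   = [ln(107.0969/77.4632) + (0.0508 + 0.5·0.3853²)·8.1843] / (0.3853·√8.1843)
   = [0.323931 + 1.023267] / 1.102275 = 1.222198
d₂ = d₁ − σ√T = 1.222198 − 1.102275 = 0.119924
N(d₁) = 0.889184,  N(d₂) = 0.547728,  e^(−rT) = 0.659837
E₀ = V₀·N(d₁) − D·e^(−rT)·N(d₂)
   = 107.0969·0.889184 − 77.4632·0.659837·0.547728 = 67.232736
B₀ = V₀ − E₀ = 107.0969 − 67.232736 = 39.864164

E0=67.2327 B0=39.8642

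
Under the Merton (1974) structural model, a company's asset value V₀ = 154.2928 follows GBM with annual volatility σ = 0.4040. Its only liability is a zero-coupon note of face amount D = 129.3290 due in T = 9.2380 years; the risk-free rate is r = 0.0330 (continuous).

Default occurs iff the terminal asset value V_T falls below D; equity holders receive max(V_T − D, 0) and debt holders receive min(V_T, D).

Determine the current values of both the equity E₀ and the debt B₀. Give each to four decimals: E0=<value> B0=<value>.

d₁ = [ln(V₀/D) + (r + σ²/2)T] / (σ√T)
   = [ln(154.2928/129.3290) + (0.0330 + 0.5·0.4040²)·9.2380] / (0.4040·√9.2380)
   = [0.176493 + 1.058749] / 1.227921 = 1.005962
d₂ = d₁ − σ√T = 1.005962 − 1.227921 = -0.221959
N(d₁) = 0.842783,  N(d₂) = 0.412173,  e^(−rT) = 0.737231
E₀ = V₀·N(d₁) − D·e^(−rT)·N(d₂)
   = 154.2928·0.842783 − 129.3290·0.737231·0.412173 = 90.736583
B₀ = V₀ − E₀ = 154.2928 − 90.736583 = 63.556217

E0=90.7366 B0=63.5562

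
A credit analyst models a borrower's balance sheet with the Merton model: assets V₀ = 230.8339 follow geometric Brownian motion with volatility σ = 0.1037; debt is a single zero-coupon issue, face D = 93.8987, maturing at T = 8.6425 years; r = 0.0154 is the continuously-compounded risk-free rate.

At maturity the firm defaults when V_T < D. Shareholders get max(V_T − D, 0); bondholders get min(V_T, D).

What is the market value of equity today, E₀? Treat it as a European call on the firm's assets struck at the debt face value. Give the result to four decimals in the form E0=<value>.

d₁ = [ln(V₀/D) + (r + σ²/2)T] / (σ√T)
   = [ln(230.8339/93.8987) + (0.0154 + 0.5·0.1037²)·8.6425] / (0.1037·√8.6425)
   = [0.899482 + 0.179564] / 0.304859 = 3.539496
d₂ = d₁ − σ√T = 3.539496 − 0.304859 = 3.234637
N(d₁) = 0.999800,  N(d₂) = 0.999391,  e^(−rT) = 0.875382
E₀ = V₀·N(d₁) − D·e^(−rT)·N(d₂)
   = 230.8339·0.999800 − 93.8987·0.875382·0.999391 = 148.640421

E0=148.6404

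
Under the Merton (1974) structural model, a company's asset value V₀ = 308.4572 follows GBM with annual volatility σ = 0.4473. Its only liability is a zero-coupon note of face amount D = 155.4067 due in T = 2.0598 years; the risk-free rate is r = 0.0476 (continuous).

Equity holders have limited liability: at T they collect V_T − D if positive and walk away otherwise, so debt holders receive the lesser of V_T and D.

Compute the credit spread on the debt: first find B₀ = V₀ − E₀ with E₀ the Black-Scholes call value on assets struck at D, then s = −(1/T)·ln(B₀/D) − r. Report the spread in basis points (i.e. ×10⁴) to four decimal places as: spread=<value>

d₁ = [ln(V₀/D) + (r + σ²/2)T] / (σ√T)
   = [ln(308.4572/155.4067) + (0.0476 + 0.5·0.4473²)·2.0598] / (0.4473·√2.0598)
   = [0.685538 + 0.304106] / 0.641965 = 1.541585
d₂ = d₁ − σ√T = 1.541585 − 0.641965 = 0.899620
N(d₁) = 0.938413,  N(d₂) = 0.815839,  e^(−rT) = 0.906607
E₀ = V₀·N(d₁) − D·e^(−rT)·N(d₂)
   = 308.4572·0.938413 − 155.4067·0.906607·0.815839 = 174.514401
B₀ = V₀ − E₀ = 308.4572 − 174.514401 = 133.942799
spread = −(1/T)·ln(B₀/D) − r = −(1/2.0598)·ln(133.942799/155.4067) − 0.0476 = 0.02455881
in basis points: 0.02455881 × 10⁴ = 245.5881 bp

spread=245.5881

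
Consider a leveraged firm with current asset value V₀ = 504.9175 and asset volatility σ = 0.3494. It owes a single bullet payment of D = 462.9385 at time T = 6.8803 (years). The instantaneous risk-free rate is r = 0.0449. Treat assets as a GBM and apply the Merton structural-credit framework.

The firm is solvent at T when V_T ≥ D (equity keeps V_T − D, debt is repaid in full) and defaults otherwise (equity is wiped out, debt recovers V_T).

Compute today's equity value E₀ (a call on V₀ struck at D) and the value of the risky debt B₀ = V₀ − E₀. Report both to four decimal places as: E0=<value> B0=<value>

d₁ = [ln(V₀/D) + (r + σ²/2)T] / (σ√T)
   = [ln(504.9175/462.9385) + (0.0449 + 0.5·0.3494²)·6.8803] / (0.3494·√6.8803)
   = [0.086801 + 0.728900] / 0.916488 = 0.890030
d₂ = d₁ − σ√T = 0.890030 − 0.916488 = -0.026458
N(d₁) = 0.813275,  N(d₂) = 0.489446,  e^(−rT) = 0.734235
E₀ = V₀·N(d₁) − D·e^(−rT)·N(d₂)
   = 504.9175·0.813275 − 462.9385·0.734235·0.489446 = 244.271203
B₀ = V₀ − E₀ = 504.9175 − 244.271203 = 260.646297

E0=244.2712 B0=260.6463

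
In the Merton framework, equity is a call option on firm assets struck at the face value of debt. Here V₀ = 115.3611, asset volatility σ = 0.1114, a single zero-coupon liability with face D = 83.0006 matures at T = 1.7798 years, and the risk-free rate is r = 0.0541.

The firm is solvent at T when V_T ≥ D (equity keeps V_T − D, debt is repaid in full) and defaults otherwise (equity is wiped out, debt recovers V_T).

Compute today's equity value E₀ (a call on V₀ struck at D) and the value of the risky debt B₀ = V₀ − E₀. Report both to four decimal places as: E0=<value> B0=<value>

d₁ = [ln(V₀/D) + (r + σ²/2)T] / (σ√T)
   = [ln(115.3611/83.0006) + (0.0541 + 0.5·0.1114²)·1.7798] / (0.1114·√1.7798)
   = [0.329219 + 0.107331] / 0.148618 = 2.937402
d₂ = d₁ − σ√T = 2.937402 − 0.148618 = 2.788784
N(d₁) = 0.998345,  N(d₂) = 0.997355,  e^(−rT) = 0.908203
E₀ = V₀·N(d₁) − D·e^(−rT)·N(d₂)
   = 115.3611·0.998345 − 83.0006·0.908203·0.997355 = 39.988192
B₀ = V₀ − E₀ = 115.3611 − 39.988192 = 75.372908

E0=39.9882 B0=75.3729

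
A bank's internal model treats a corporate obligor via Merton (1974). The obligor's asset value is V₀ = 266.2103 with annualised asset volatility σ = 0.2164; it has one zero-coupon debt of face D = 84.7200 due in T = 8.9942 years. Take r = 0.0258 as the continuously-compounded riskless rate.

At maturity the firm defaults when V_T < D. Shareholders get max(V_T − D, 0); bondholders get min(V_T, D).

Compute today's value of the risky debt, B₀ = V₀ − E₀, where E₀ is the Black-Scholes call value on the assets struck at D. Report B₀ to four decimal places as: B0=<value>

B0=66.6682

d₁ = [ln(V₀/D) + (r + σ²/2)T] / (σ√T)
   = [ln(266.2103/84.7200) + (0.0258 + 0.5·0.2164²)·8.9942] / (0.2164·√8.9942)
   = [1.144935 + 0.442645] / 0.648991 = 2.446229
d₂ = d₁ − σ√T = 2.446229 − 0.648991 = 1.797238
N(d₁) = 0.992782,  N(d₂) = 0.963851,  e^(−rT) = 0.792906
E₀ = V₀·N(d₁) − D·e^(−rT)·N(d₂)
   = 266.2103·0.992782 − 84.7200·0.792906·0.963851 = 199.542094
B₀ = V₀ − E₀ = 266.2103 − 199.542094 = 66.668206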